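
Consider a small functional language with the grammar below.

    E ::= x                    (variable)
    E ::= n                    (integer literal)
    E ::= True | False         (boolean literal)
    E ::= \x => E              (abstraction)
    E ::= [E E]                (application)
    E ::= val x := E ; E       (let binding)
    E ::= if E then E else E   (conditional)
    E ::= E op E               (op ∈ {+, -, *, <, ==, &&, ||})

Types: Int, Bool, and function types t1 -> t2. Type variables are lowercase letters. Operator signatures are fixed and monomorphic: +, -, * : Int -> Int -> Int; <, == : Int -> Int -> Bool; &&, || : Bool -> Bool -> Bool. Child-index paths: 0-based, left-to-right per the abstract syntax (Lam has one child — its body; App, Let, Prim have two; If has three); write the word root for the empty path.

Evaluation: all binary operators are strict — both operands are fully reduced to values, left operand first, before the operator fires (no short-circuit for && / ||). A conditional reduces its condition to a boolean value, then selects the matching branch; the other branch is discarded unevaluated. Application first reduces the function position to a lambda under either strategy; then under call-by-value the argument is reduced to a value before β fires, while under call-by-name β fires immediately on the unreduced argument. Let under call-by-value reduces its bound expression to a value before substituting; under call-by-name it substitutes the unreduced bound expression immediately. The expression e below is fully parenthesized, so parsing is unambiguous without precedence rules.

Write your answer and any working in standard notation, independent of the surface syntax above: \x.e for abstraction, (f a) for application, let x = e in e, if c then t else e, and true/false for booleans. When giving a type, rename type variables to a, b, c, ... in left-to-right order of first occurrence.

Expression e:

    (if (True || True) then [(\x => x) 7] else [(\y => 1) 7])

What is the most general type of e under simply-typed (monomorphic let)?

Trace:
  unify Bool ~ Bool
  unify Bool ~ Bool
  unify Bool ~ Bool
x : a
\x._ : a -> a
  unify a -> a ~ Int -> b
  unify a ~ Int
  unify Int ~ b
_ _ : Int
\y._ : c -> Int
  unify c -> Int ~ Int -> d
  unify c ~ Int
  unify Int ~ d
_ _ : Int
  unify Int ~ Int

Answer: Int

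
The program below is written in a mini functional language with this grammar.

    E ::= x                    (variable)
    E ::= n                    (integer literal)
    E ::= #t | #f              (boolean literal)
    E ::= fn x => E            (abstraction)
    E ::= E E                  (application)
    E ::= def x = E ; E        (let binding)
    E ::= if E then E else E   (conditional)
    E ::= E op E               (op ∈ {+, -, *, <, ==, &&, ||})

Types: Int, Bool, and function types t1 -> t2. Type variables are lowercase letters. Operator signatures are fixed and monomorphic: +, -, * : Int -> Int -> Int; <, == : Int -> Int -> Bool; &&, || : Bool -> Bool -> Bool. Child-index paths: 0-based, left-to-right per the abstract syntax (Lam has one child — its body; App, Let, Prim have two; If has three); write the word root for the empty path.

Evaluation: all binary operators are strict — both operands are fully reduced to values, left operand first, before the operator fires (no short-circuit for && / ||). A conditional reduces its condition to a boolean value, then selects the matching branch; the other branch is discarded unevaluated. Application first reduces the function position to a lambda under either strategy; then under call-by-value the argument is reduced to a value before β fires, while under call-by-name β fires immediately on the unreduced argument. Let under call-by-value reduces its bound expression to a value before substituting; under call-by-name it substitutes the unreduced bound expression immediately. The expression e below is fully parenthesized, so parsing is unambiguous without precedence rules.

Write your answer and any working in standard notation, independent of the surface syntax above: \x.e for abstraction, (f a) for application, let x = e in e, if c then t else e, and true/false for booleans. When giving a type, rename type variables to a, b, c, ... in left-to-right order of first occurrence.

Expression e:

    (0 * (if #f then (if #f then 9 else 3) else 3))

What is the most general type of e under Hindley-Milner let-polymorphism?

Working:
  unify Int ~ Int
  unify Bool ~ Bool
  unify Bool ~ Bool
  unify Int ~ Int
  unify Int ~ Int
  unify Int ~ Int

Answer: Int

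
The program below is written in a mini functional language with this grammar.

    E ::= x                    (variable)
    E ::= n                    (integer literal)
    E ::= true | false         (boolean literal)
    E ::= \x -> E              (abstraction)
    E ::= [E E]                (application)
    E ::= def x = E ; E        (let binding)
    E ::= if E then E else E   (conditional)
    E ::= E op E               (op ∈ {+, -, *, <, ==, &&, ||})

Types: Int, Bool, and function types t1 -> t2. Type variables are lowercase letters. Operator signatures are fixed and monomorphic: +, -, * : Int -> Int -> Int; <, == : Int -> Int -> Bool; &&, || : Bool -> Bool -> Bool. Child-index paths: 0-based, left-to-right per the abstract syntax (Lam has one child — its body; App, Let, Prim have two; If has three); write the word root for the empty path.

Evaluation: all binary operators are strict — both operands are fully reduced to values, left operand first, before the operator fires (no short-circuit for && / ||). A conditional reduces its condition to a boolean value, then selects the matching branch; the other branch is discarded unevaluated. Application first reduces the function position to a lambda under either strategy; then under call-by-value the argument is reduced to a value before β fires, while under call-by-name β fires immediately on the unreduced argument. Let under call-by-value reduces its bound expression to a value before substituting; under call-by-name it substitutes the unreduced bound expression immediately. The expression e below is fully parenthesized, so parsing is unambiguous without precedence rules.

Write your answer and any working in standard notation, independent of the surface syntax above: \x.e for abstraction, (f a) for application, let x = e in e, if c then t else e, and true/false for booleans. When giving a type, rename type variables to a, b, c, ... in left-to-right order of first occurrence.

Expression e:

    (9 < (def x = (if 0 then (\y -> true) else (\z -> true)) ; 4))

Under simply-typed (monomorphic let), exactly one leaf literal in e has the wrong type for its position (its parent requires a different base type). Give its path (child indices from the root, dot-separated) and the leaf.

Answer: 1.0.0 : 0

Working:
  unify Int ~ Int
  unify Int ~ Bool
  FAIL: mismatch Int ~ Bool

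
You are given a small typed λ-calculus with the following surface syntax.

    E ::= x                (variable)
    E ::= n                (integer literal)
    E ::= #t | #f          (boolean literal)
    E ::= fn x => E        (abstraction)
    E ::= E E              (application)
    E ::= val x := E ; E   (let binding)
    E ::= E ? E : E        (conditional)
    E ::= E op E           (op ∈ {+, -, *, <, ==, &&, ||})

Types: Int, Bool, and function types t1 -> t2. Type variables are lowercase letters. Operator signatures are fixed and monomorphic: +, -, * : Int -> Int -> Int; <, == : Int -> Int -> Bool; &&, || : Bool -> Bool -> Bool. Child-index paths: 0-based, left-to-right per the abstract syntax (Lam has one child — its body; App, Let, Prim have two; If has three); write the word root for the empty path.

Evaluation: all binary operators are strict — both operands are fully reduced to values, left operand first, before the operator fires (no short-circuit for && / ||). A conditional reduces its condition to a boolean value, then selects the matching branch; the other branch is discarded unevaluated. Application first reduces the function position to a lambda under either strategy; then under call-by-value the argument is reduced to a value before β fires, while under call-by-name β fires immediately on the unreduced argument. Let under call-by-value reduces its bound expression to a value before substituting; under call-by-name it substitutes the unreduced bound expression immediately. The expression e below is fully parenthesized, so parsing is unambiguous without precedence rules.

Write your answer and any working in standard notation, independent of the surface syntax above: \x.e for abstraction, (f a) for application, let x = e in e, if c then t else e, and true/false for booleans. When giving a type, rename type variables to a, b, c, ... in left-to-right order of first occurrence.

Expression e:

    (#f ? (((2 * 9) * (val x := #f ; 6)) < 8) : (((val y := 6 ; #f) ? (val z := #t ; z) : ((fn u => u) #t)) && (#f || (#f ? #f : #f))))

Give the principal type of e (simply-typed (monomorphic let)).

Answer: Bool

Derivation:
  unify Bool ~ Bool
  unify Int ~ Int
  unify Int ~ Int
  unify Int ~ Int
let x : Bool
  unify Int ~ Int
  unify Int ~ Int
  unify Int ~ Int
let y : Int
  unify Bool ~ Bool
let z : Bool
z : Bool
u : a
\u._ : a -> a
  unify a -> a ~ Bool -> b
  unify a ~ Bool
  unify Bool ~ b
_ _ : Bool
  unify Bool ~ Bool
  unify Bool ~ Bool
  unify Bool ~ Bool
  unify Bool ~ Bool
  unify Bool ~ Bool
  unify Bool ~ Bool
  unify Bool ~ Bool
  unify Bool ~ Bool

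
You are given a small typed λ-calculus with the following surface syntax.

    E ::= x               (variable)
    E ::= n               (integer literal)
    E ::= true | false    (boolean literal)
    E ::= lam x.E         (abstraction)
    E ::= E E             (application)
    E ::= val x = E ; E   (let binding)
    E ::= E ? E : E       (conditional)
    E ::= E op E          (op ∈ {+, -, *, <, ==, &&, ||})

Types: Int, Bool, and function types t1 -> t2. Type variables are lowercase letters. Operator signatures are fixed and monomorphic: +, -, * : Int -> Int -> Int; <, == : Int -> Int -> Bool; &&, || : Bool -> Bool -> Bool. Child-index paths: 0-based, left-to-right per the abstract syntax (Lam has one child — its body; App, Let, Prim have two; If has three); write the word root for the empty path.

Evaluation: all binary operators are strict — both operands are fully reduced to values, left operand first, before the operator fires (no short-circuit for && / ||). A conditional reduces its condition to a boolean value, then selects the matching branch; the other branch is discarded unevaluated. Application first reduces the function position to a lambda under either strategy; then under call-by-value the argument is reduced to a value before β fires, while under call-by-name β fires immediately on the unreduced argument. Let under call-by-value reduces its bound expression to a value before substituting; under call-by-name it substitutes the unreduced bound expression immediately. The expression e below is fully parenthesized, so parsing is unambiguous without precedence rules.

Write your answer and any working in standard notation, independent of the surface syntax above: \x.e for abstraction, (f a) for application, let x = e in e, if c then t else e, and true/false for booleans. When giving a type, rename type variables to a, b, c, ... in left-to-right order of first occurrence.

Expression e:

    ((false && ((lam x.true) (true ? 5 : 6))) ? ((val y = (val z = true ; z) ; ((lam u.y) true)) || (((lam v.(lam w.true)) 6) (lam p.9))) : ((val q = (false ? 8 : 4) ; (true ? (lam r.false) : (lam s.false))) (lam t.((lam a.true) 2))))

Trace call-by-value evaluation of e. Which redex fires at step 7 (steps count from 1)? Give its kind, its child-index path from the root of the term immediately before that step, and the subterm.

Answer: if at 0 : (if true then (\r.false) else (\s.false))

Working:
step 0: (if (false && ((\x.true) (if true then 5 else 6))) then ((let y = (let z = true in z) in ((\u.y) true)) || (((\v.(\w.true)) 6) (\p.9))) else ((let q = (if false then 8 else 4) in (if true then (\r.false) else (\s.false))) (\t.((\a.true) 2))))
step 1: [if@0.1.1] (if (false && ((\x.true) 5)) then ((let y = (let z = true in z) in ((\u.y) true)) || (((\v.(\w.true)) 6) (\p.9))) else ((let q = (if false then 8 else 4) in (if true then (\r.false) else (\s.false))) (\t.((\a.true) 2))))
step 2: [beta@0.1] (if (false && true) then ((let y = (let z = true in z) in ((\u.y) true)) || (((\v.(\w.true)) 6) (\p.9))) else ((let q = (if false then 8 else 4) in (if true then (\r.false) else (\s.false))) (\t.((\a.true) 2))))
step 3: [delta@0] (if false then ((let y = (let z = true in z) in ((\u.y) true)) || (((\v.(\w.true)) 6) (\p.9))) else ((let q = (if false then 8 else 4) in (if true then (\r.false) else (\s.false))) (\t.((\a.true) 2))))
step 4: [if@root] ((let q = (if false then 8 else 4) in (if true then (\r.false) else (\s.false))) (\t.((\a.true) 2)))
step 5: [if@0.0] ((let q = 4 in (if true then (\r.false) else (\s.false))) (\t.((\a.true) 2)))
step 6: [let@0] ((if true then (\r.false) else (\s.false)) (\t.((\a.true) 2)))
step 7: [if@0] ((\r.false) (\t.((\a.true) 2)))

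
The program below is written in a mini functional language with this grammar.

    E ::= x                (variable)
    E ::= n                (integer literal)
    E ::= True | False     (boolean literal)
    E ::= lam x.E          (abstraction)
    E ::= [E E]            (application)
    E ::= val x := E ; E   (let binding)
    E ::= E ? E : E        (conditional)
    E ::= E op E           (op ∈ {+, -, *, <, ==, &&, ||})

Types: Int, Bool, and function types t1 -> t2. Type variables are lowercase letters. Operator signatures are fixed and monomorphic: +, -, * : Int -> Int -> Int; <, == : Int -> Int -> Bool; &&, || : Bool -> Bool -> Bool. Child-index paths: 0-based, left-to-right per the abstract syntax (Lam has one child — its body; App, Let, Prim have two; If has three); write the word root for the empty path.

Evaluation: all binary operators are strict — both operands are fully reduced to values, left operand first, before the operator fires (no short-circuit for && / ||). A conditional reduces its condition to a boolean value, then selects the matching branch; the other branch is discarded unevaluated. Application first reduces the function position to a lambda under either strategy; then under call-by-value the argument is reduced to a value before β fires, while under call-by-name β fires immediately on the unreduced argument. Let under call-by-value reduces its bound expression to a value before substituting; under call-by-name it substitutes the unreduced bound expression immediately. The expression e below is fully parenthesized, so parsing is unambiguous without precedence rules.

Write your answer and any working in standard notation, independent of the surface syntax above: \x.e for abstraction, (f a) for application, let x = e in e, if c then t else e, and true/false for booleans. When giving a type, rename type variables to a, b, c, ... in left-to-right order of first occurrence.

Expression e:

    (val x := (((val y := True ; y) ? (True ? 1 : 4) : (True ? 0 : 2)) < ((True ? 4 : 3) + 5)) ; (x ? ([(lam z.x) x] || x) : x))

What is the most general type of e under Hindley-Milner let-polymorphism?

Answer: Bool

Trace:
let y : Bool
y : Bool
  unify Bool ~ Bool
  unify Bool ~ Bool
  unify Int ~ Int
  unify Bool ~ Bool
  unify Int ~ Int
  unify Int ~ Int
  unify Int ~ Int
  unify Bool ~ Bool
  unify Int ~ Int
  unify Int ~ Int
  unify Int ~ Int
  unify Int ~ Int
let x : Bool
x : Bool
  unify Bool ~ Bool
x : Bool
\z._ : a -> Bool
x : Bool
  unify a -> Bool ~ Bool -> b
  unify a ~ Bool
  unify Bool ~ b
_ _ : Bool
  unify Bool ~ Bool
x : Bool
  unify Bool ~ Bool
x : Bool
  unify Bool ~ Bool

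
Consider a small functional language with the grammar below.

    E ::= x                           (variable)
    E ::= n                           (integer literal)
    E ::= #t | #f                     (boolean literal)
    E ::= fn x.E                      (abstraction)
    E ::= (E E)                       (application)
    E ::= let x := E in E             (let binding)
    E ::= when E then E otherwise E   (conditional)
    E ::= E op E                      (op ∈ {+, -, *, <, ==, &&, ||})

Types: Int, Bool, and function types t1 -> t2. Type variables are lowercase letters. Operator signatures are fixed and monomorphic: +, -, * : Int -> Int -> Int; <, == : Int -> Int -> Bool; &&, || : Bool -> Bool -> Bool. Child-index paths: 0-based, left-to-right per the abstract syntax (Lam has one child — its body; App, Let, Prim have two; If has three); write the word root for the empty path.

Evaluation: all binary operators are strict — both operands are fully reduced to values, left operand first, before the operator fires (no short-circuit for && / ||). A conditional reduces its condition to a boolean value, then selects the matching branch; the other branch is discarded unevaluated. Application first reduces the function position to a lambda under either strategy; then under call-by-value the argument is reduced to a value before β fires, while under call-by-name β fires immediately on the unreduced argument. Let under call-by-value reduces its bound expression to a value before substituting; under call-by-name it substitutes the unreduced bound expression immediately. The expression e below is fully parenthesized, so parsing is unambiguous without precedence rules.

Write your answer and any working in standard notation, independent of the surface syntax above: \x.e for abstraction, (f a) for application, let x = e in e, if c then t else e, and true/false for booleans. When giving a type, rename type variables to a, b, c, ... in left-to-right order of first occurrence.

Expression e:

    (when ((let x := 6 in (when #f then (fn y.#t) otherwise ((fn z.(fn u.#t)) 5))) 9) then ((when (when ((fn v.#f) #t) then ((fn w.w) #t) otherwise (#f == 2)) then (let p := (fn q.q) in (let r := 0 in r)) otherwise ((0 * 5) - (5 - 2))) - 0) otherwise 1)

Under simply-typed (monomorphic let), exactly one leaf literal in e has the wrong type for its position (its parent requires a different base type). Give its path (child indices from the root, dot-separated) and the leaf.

Answer: 1.0.0.2.0 : false

Trace:
let x : Int
  unify Bool ~ Bool
\y._ : a -> Bool
\u._ : c -> Bool
\z._ : b -> c -> Bool
  unify b -> c -> Bool ~ Int -> d
  unify b ~ Int
  unify c -> Bool ~ d
_ _ : c -> Bool
  unify a -> Bool ~ c -> Bool
  unify a ~ c
  unify Bool ~ Bool
  unify c -> Bool ~ Int -> e
  unify c ~ Int
  unify Bool ~ e
_ _ : Bool
  unify Bool ~ Bool
\v._ : f -> Bool
  unify f -> Bool ~ Bool -> g
  unify f ~ Bool
  unify Bool ~ g
_ _ : Bool
  unify Bool ~ Bool
w : h
\w._ : h -> h
  unify h -> h ~ Bool -> i
  unify h ~ Bool
  unify Bool ~ i
_ _ : Bool
  unify Bool ~ Int
  FAIL: mismatch Bool ~ Int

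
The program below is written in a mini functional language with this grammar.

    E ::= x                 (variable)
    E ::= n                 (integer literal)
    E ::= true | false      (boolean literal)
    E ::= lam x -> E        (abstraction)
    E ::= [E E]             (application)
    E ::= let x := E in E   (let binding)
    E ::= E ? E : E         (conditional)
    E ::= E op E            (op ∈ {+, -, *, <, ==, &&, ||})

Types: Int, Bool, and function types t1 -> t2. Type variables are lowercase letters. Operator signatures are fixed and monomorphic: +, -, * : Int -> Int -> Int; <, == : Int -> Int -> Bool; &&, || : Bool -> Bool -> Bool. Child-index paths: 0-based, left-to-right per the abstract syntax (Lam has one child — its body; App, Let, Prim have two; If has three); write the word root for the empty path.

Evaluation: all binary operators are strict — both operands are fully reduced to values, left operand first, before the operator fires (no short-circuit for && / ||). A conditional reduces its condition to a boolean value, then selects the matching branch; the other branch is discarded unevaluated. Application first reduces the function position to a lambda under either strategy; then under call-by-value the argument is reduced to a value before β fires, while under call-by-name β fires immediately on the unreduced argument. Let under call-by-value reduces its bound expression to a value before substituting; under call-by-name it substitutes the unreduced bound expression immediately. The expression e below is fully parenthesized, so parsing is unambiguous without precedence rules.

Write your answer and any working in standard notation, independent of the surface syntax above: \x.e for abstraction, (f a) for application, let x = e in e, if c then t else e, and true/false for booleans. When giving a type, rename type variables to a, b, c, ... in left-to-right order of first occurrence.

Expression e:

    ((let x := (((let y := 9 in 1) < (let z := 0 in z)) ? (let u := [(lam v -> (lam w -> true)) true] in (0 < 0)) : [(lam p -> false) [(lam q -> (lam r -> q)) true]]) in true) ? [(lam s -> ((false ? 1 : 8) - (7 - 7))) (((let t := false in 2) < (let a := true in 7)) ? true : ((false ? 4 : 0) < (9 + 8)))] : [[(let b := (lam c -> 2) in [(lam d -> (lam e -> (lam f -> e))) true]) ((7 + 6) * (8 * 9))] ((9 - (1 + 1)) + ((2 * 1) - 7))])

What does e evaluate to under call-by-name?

Answer: 8

Trace:
step 0: (if (let x = (if ((let y = 9 in 1) < (let z = 0 in z)) then (let u = ((\v.(\w.true)) true) in (0 < 0)) else ((\p.false) ((\q.(\r.q)) true))) in true) then ((\s.((if false then 1 else 8) - (7 - 7))) (if ((let t = false in 2) < (let a = true in 7)) then true else ((if false then 4 else 0) < (9 + 8)))) else (((let b = (\c.2) in ((\d.(\e.(\f.e))) true)) ((7 + 6) * (8 * 9))) ((9 - (1 + 1)) + ((2 * 1) - 7))))
step 1: [let@0] (if true then ((\s.((if false then 1 else 8) - (7 - 7))) (if ((let t = false in 2) < (let a = true in 7)) then true else ((if false then 4 else 0) < (9 + 8)))) else (((let b = (\c.2) in ((\d.(\e.(\f.e))) true)) ((7 + 6) * (8 * 9))) ((9 - (1 + 1)) + ((2 * 1) - 7))))
step 2: [if@root] ((\s.((if false then 1 else 8) - (7 - 7))) (if ((let t = false in 2) < (let a = true in 7)) then true else ((if false then 4 else 0) < (9 + 8))))
step 3: [beta@root] ((if false then 1 else 8) - (7 - 7))
step 4: [if@0] (8 - (7 - 7))
step 5: [delta@1] (8 - 0)
step 6: [delta@root] 8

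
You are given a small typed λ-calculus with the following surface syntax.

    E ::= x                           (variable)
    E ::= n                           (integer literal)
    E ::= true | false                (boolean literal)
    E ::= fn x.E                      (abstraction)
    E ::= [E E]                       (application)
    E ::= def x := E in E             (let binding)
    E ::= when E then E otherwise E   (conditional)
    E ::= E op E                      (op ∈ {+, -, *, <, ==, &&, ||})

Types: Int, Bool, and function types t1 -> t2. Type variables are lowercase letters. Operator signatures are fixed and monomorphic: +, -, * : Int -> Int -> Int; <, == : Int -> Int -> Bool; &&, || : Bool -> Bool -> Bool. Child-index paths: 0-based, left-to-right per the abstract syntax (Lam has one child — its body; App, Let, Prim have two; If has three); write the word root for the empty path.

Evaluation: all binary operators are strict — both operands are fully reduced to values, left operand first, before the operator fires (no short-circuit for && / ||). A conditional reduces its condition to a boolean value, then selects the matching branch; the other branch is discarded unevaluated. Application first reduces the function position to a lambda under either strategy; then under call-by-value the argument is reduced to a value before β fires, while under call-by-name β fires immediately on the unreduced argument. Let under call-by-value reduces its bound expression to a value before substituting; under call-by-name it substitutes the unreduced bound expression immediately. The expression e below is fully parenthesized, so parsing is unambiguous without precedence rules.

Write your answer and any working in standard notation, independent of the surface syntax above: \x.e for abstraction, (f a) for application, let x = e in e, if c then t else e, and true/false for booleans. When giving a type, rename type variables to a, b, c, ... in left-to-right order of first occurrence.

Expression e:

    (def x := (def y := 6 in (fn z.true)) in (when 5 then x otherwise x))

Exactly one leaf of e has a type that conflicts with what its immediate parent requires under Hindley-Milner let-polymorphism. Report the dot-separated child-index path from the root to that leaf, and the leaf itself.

Working:
let y : Int
\z._ : a -> Bool
let x : forall. a -> Bool
  unify Int ~ Bool
  FAIL: mismatch Int ~ Bool

Answer: 1.0 : 5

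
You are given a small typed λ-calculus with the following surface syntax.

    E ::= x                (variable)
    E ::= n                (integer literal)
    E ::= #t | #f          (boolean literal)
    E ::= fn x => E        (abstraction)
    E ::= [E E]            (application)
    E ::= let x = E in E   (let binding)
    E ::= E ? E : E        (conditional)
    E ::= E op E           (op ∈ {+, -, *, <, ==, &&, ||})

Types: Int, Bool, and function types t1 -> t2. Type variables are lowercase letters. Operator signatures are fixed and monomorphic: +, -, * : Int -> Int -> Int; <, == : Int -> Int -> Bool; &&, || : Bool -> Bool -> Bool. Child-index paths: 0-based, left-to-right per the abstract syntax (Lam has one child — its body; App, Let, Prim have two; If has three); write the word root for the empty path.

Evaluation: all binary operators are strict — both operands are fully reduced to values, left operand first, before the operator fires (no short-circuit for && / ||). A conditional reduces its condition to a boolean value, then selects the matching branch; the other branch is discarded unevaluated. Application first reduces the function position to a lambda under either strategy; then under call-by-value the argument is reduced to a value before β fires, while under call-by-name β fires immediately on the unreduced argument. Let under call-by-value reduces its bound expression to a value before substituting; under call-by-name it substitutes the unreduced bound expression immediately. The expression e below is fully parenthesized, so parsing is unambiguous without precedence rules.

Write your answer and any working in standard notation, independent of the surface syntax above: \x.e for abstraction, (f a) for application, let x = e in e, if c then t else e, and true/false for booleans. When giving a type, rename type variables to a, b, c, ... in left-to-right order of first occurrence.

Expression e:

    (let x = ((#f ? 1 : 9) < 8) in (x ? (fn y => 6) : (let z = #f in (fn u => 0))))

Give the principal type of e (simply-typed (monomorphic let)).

Answer: a -> Int

Derivation:
  unify Bool ~ Bool
  unify Int ~ Int
  unify Int ~ Int
  unify Int ~ Int
let x : Bool
x : Bool
  unify Bool ~ Bool
\y._ : a -> Int
let z : Bool
\u._ : b -> Int
  unify a -> Int ~ b -> Int
  unify a ~ b
  unify Int ~ Int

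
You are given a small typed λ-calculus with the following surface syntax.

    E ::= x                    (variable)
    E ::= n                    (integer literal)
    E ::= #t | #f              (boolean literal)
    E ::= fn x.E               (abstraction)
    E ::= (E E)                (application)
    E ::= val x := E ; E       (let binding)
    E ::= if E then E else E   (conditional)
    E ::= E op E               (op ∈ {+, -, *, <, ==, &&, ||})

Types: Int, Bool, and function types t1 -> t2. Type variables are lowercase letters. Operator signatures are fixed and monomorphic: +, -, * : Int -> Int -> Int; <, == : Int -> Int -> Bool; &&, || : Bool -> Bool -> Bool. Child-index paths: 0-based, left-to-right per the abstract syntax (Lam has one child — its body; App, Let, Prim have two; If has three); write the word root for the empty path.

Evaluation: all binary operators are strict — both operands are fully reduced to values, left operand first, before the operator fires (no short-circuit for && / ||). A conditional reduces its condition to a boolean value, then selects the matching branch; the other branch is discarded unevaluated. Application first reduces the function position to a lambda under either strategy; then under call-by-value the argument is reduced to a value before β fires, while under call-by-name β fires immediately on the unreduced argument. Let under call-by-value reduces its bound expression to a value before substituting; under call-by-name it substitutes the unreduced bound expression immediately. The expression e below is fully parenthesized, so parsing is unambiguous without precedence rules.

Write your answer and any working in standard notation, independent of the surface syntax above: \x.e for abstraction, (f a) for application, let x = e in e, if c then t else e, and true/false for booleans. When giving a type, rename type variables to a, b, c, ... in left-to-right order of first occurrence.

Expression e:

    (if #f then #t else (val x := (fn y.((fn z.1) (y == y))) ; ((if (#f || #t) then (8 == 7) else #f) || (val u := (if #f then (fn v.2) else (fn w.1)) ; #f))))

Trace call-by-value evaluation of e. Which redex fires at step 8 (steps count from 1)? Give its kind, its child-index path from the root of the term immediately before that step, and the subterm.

Answer: delta at root : (false || false)

Trace:
step 0: (if false then true else (let x = (\y.((\z.1) (y == y))) in ((if (false || true) then (8 == 7) else false) || (let u = (if false then (\v.2) else (\w.1)) in false))))
step 1: [if@root] (let x = (\y.((\z.1) (y == y))) in ((if (false || true) then (8 == 7) else false) || (let u = (if false then (\v.2) else (\w.1)) in false)))
step 2: [let@root] ((if (false || true) then (8 == 7) else false) || (let u = (if false then (\v.2) else (\w.1)) in false))
step 3: [delta@0.0] ((if true then (8 == 7) else false) || (let u = (if false then (\v.2) else (\w.1)) in false))
step 4: [if@0] ((8 == 7) || (let u = (if false then (\v.2) else (\w.1)) in false))
step 5: [delta@0] (false || (let u = (if false then (\v.2) else (\w.1)) in false))
step 6: [if@1.0] (false || (let u = (\w.1) in false))
step 7: [let@1] (false || false)
step 8: [delta@root] false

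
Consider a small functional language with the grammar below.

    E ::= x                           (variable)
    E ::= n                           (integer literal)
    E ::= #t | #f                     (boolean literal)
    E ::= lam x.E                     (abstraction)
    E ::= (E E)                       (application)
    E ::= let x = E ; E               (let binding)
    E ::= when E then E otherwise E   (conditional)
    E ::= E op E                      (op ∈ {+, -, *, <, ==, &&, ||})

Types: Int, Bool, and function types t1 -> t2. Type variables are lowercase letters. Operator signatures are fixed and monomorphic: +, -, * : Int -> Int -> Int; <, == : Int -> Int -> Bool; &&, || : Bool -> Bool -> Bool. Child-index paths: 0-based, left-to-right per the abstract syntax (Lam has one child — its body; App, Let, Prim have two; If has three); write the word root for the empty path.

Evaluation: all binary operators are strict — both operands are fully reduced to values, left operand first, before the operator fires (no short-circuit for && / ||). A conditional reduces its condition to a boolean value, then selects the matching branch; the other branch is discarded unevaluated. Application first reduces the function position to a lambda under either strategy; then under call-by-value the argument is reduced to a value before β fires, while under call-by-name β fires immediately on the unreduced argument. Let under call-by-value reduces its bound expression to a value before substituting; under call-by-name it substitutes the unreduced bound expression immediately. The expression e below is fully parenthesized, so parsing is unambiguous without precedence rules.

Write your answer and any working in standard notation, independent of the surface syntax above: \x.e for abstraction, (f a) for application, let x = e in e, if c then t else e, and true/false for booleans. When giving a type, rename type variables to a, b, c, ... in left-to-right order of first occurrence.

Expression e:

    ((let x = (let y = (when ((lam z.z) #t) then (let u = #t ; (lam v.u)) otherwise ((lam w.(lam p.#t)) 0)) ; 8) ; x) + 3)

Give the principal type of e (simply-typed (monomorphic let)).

Answer: Int

Working:
z : a
\z._ : a -> a
  unify a -> a ~ Bool -> b
  unify a ~ Bool
  unify Bool ~ b
_ _ : Bool
  unify Bool ~ Bool
let u : Bool
u : Bool
\v._ : c -> Bool
\p._ : e -> Bool
\w._ : d -> e -> Bool
  unify d -> e -> Bool ~ Int -> f
  unify d ~ Int
  unify e -> Bool ~ f
_ _ : e -> Bool
  unify c -> Bool ~ e -> Bool
  unify c ~ e
  unify Bool ~ Bool
let y : e -> Bool
let x : Int
x : Int
  unify Int ~ Int
  unify Int ~ Int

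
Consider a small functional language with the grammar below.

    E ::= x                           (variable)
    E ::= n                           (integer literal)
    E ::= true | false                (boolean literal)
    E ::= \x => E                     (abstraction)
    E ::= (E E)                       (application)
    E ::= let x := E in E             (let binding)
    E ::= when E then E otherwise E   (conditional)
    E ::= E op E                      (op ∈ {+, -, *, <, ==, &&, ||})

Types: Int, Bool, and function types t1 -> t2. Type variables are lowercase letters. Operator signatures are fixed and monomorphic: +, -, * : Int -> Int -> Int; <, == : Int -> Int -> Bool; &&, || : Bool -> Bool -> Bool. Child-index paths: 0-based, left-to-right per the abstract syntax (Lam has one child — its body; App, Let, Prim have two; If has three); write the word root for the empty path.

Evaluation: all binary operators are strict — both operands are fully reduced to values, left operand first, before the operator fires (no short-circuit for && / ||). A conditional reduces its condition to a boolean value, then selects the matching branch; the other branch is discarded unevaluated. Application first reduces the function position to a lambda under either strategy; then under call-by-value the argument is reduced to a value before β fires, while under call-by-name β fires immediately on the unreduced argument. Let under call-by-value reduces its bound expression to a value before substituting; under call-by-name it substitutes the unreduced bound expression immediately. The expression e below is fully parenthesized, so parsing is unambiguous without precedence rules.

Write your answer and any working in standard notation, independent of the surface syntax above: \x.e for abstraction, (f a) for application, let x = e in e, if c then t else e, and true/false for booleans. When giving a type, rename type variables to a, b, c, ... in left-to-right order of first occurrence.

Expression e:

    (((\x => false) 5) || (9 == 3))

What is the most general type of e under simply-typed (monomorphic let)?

Derivation:
\x._ : a -> Bool
  unify a -> Bool ~ Int -> b
  unify a ~ Int
  unify Bool ~ b
_ _ : Bool
  unify Bool ~ Bool
  unify Int ~ Int
  unify Int ~ Int
  unify Bool ~ Bool

Answer: Bool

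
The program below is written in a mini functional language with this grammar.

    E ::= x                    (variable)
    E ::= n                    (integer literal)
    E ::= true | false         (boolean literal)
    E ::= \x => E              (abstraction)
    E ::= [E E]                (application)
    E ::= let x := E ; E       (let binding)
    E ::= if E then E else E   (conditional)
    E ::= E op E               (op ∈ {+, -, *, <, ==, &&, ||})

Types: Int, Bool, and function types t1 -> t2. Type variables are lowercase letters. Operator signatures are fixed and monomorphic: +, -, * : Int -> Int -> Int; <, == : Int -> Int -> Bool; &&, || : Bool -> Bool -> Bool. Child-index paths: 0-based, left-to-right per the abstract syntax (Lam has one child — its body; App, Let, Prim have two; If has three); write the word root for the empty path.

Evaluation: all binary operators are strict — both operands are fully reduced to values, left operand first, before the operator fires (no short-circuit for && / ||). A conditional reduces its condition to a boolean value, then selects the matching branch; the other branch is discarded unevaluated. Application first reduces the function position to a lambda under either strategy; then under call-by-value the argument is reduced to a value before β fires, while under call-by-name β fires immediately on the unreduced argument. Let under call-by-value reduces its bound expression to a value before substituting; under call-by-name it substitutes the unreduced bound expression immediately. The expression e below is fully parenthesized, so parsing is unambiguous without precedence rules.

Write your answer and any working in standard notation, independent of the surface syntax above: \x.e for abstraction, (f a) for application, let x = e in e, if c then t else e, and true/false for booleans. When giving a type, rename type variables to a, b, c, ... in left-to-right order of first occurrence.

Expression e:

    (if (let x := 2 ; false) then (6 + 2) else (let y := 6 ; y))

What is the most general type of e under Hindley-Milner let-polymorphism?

Working:
let x : Int
  unify Bool ~ Bool
  unify Int ~ Int
  unify Int ~ Int
let y : Int
y : Int
  unify Int ~ Int

Answer: Int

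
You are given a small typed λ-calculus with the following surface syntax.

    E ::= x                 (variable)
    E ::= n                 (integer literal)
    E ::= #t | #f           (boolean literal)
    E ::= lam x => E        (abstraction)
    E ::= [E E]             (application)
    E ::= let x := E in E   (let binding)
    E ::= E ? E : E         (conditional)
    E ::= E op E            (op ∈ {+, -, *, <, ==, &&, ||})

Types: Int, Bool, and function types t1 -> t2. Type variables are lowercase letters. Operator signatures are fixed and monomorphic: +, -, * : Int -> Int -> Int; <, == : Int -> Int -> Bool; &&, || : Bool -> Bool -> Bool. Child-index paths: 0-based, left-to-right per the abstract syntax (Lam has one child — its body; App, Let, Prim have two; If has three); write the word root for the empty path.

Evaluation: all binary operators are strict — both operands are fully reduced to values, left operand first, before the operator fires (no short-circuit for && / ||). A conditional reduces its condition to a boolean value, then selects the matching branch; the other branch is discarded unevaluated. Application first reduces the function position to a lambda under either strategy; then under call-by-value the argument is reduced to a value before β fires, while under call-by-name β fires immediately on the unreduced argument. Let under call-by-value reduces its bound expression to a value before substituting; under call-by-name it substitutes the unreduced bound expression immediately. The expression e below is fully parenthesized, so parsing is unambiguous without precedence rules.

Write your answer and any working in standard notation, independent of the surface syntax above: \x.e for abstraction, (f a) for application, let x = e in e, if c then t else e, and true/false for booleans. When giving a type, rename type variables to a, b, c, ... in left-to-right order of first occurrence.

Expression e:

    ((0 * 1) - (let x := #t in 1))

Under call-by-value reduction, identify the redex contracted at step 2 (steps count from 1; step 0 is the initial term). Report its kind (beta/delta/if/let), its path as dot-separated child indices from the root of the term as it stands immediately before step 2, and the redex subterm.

Answer: let at 1 : (let x = true in 1)

Trace:
step 0: ((0 * 1) - (let x = true in 1))
step 1: [delta@0] (0 - (let x = true in 1))
step 2: [let@1] (0 - 1)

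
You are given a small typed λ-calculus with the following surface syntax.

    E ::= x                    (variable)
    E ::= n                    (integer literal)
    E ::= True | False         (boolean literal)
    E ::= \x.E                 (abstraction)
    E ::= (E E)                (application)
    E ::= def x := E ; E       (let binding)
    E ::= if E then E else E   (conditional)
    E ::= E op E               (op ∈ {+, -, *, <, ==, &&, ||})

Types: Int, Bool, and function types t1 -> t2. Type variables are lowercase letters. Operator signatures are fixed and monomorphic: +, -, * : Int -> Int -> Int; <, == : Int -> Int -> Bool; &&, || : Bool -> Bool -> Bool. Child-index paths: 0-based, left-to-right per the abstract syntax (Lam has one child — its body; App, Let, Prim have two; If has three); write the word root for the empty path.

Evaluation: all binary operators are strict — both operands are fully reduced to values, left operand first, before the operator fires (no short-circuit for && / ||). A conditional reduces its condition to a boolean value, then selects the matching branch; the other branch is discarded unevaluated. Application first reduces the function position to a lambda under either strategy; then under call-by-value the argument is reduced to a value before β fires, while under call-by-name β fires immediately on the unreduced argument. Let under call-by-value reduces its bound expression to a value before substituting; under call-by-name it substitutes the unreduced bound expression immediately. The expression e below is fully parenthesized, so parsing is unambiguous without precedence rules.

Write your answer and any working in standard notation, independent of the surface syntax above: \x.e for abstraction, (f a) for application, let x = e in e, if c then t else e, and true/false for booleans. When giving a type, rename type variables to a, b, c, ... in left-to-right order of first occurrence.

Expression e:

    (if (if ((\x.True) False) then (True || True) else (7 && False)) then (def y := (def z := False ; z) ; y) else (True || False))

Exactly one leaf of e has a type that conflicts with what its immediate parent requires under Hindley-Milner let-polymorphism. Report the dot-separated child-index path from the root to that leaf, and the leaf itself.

Answer: 0.2.0 : 7

Working:
\x._ : a -> Bool
  unify a -> Bool ~ Bool -> b
  unify a ~ Bool
  unify Bool ~ b
_ _ : Bool
  unify Bool ~ Bool
  unify Bool ~ Bool
  unify Bool ~ Bool
  unify Int ~ Bool
  FAIL: mismatch Int ~ Bool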